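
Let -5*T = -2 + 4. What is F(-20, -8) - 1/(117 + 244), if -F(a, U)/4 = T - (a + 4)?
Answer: -112637/1805 ≈ -62.403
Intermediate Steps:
T = -⅖ (T = -(-2 + 4)/5 = -⅕*2 = -⅖ ≈ -0.40000)
F(a, U) = 88/5 + 4*a (F(a, U) = -4*(-⅖ - (a + 4)) = -4*(-⅖ - (4 + a)) = -4*(-⅖ + (-4 - a)) = -4*(-22/5 - a) = 88/5 + 4*a)
F(-20, -8) - 1/(117 + 244) = (88/5 + 4*(-20)) - 1/(117 + 244) = (88/5 - 80) - 1/361 = -312/5 - 1*1/361 = -312/5 - 1/361 = -112637/1805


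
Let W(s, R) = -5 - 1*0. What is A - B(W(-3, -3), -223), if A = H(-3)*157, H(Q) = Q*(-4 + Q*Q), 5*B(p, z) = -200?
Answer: -2315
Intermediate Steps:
W(s, R) = -5 (W(s, R) = -5 + 0 = -5)
B(p, z) = -40 (B(p, z) = (⅕)*(-200) = -40)
H(Q) = Q*(-4 + Q²)
A = -2355 (A = -3*(-4 + (-3)²)*157 = -3*(-4 + 9)*157 = -3*5*157 = -15*157 = -2355)
A - B(W(-3, -3), -223) = -2355 - 1*(-40) = -2355 + 40 = -2315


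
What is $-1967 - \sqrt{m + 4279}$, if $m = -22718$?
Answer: $-1967 - i \sqrt{18439} \approx -1967.0 - 135.79 i$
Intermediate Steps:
$-1967 - \sqrt{m + 4279} = -1967 - \sqrt{-22718 + 4279} = -1967 - \sqrt{-18439} = -1967 - i \sqrt{18439}$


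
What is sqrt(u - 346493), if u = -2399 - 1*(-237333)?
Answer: I*sqrt(111559) ≈ 334.0*I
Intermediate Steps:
u = 234934 (u = -2399 + 237333 = 234934)
sqrt(u - 346493) = sqrt(234934 - 346493) = sqrt(-111559) = I*sqrt(111559)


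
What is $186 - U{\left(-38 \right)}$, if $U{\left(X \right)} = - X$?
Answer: $148$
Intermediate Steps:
$186 - U{\left(-38 \right)} = 186 - \left(-1\right) \left(-38\right) = 186 - 38 = 148$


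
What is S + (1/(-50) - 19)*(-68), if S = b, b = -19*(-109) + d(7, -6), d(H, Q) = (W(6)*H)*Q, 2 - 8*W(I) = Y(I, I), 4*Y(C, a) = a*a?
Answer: 340111/100 ≈ 3401.1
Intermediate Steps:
Y(C, a) = a**2/4 (Y(C, a) = (a*a)/4 = a**2/4)
W(I) = 1/4 - I**2/32
d(H, Q) = -7*H*Q/8 (d(H, Q) = ((1/4 - 1/32*6**2)*H)*Q = ((1/4 - 1/32*36)*H)*Q = ((1/4 - 9/8)*H)*Q = (-7*H/8)*Q = -7*H*Q/8)
b = 8431/4 (b = -19*(-109) - 7/8*7*(-6) = 2071 + 147/4 = 8431/4 ≈ 2107.8)
S = 8431/4 ≈ 2107.8
S + (1/(-50) - 19)*(-68) = 8431/4 + (1/(-50) - 19)*(-68) = 8431/4 + (-1/50 - 19)*(-68) = 8431/4 - 951/50*(-68) = 8431/4 + 32334/25 = 340111/100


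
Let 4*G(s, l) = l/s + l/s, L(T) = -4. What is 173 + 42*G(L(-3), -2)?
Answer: 367/2 ≈ 183.50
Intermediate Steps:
G(s, l) = l/(2*s) (G(s, l) = (l/s + l/s)/4 = (2*l/s)/4 = l/(2*s))
173 + 42*G(L(-3), -2) = 173 + 42*((1/2)*(-2)/(-4)) = 173 + 42*((1/2)*(-2)*(-1/4)) = 173 + 42*(1/4) = 173 + 21/2 = 367/2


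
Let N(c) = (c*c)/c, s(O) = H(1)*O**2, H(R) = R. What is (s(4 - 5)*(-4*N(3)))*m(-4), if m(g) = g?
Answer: 48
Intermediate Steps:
s(O) = O**2 (s(O) = 1*O**2 = O**2)
N(c) = c (N(c) = c**2/c = c)
(s(4 - 5)*(-4*N(3)))*m(-4) = ((4 - 5)**2*(-4*3))*(-4) = ((-1)**2*(-12))*(-4) = (1*(-12))*(-4) = -12*(-4) = 48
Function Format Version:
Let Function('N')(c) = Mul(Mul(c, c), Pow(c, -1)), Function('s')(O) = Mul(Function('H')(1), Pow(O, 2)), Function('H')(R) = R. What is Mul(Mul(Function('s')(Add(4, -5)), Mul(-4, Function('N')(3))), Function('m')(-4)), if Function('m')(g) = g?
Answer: 48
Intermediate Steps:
Function('s')(O) = Pow(O, 2) (Function('s')(O) = Mul(1, Pow(O, 2)) = Pow(O, 2))
Function('N')(c) = c (Function('N')(c) = Mul(Pow(c, 2), Pow(c, -1)) = c)
Mul(Mul(Function('s')(Add(4, -5)), Mul(-4, Function('N')(3))), Function('m')(-4)) = Mul(Mul(Pow(Add(4, -5), 2), Mul(-4, 3)), -4) = Mul(Mul(Pow(-1, 2), -12), -4) = Mul(Mul(1, -12), -4) = Mul(-12, -4) = 48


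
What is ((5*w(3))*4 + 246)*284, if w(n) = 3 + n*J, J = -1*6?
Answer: -15336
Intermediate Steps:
J = -6
w(n) = 3 - 6*n (w(n) = 3 + n*(-6) = 3 - 6*n)
((5*w(3))*4 + 246)*284 = ((5*(3 - 6*3))*4 + 246)*284 = ((5*(3 - 18))*4 + 246)*284 = ((5*(-15))*4 + 246)*284 = (-75*4 + 246)*284 = (-300 + 246)*284 = -54*284 = -15336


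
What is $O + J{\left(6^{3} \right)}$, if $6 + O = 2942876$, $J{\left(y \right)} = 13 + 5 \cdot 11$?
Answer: $2942938$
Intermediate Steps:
$J{\left(y \right)} = 68$ ($J{\left(y \right)} = 13 + 55 = 68$)
$O = 2942870$ ($O = -6 + 2942876 = 2942870$)
$O + J{\left(6^{3} \right)} = 2942870 + 68 = 2942938$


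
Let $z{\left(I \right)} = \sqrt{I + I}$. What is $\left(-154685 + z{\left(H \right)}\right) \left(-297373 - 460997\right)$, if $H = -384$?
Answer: $117308463450 - 12133920 i \sqrt{3} \approx 1.1731 \cdot 10^{11} - 2.1017 \cdot 10^{7} i$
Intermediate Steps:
$z{\left(I \right)} = \sqrt{2} \sqrt{I}$ ($z{\left(I \right)} = \sqrt{2 I} = \sqrt{2} \sqrt{I}$)
$\left(-154685 + z{\left(H \right)}\right) \left(-297373 - 460997\right) = \left(-154685 + \sqrt{2} \sqrt{-384}\right) \left(-297373 - 460997\right) = \left(-154685 + \sqrt{2} \cdot 8 i \sqrt{6}\right) \left(-758370\right) = \left(-154685 + 16 i \sqrt{3}\right) \left(-758370\right) = 117308463450 - 12133920 i \sqrt{3}$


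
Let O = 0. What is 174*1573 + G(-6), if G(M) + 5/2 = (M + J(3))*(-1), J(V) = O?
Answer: 547411/2 ≈ 2.7371e+5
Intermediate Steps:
J(V) = 0
G(M) = -5/2 - M (G(M) = -5/2 + (M + 0)*(-1) = -5/2 + M*(-1) = -5/2 - M)
174*1573 + G(-6) = 174*1573 + (-5/2 - 1*(-6)) = 273702 + (-5/2 + 6) = 273702 + 7/2 = 547411/2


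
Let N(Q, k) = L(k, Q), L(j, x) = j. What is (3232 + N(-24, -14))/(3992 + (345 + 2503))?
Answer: 1609/3420 ≈ 0.47047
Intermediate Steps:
N(Q, k) = k
(3232 + N(-24, -14))/(3992 + (345 + 2503)) = (3232 - 14)/(3992 + (345 + 2503)) = 3218/(3992 + 2848) = 3218/6840 = 3218*(1/6840) = 1609/3420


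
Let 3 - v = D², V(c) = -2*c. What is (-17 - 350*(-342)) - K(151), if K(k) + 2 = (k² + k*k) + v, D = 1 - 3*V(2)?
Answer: 74249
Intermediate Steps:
D = 13 (D = 1 - (-6)*2 = 1 - 3*(-4) = 1 + 12 = 13)
v = -166 (v = 3 - 1*13² = 3 - 1*169 = 3 - 169 = -166)
K(k) = -168 + 2*k² (K(k) = -2 + ((k² + k*k) - 166) = -2 + ((k² + k²) - 166) = -2 + (2*k² - 166) = -2 + (-166 + 2*k²) = -168 + 2*k²)
(-17 - 350*(-342)) - K(151) = (-17 - 350*(-342)) - (-168 + 2*151²) = (-17 + 119700) - (-168 + 2*22801) = 119683 - (-168 + 45602) = 119683 - 1*45434 = 119683 - 45434 = 74249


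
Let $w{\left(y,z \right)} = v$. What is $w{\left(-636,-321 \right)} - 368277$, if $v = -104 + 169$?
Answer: $-368212$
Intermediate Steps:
$v = 65$
$w{\left(y,z \right)} = 65$
$w{\left(-636,-321 \right)} - 368277 = 65 - 368277 = -368212$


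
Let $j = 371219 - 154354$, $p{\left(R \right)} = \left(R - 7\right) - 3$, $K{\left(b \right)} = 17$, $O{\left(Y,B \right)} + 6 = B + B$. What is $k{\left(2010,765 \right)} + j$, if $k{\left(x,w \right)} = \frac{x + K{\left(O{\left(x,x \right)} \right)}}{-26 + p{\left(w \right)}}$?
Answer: $\frac{158096612}{729} \approx 2.1687 \cdot 10^{5}$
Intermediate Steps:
$O{\left(Y,B \right)} = -6 + 2 B$ ($O{\left(Y,B \right)} = -6 + \left(B + B\right) = -6 + 2 B$)
$p{\left(R \right)} = -10 + R$ ($p{\left(R \right)} = \left(-7 + R\right) - 3 = -10 + R$)
$j = 216865$
$k{\left(x,w \right)} = \frac{17 + x}{-36 + w}$ ($k{\left(x,w \right)} = \frac{x + 17}{-26 + \left(-10 + w\right)} = \frac{17 + x}{-36 + w}$)
$k{\left(2010,765 \right)} + j = \frac{17 + 2010}{-36 + 765} + 216865 = \frac{1}{729} \cdot 2027 + 216865 = \frac{2027}{729} + 216865 = \frac{158096612}{729}$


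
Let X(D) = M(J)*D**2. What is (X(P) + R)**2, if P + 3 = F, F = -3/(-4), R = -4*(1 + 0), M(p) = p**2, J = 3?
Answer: 442225/256 ≈ 1727.4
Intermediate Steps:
R = -4 (R = -4*1 = -4)
F = 3/4 (F = -3*(-1/4) = 3/4 ≈ 0.75000)
P = -9/4 (P = -3 + 3/4 = -9/4 ≈ -2.2500)
X(D) = 9*D**2 (X(D) = 3**2*D**2 = 9*D**2)
(X(P) + R)**2 = (9*(-9/4)**2 - 4)**2 = (9*(81/16) - 4)**2 = (729/16 - 4)**2 = (665/16)**2 = 442225/256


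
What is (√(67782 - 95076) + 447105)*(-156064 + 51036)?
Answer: -46958543940 - 105028*I*√27294 ≈ -4.6959e+10 - 1.7352e+7*I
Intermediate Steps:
(√(67782 - 95076) + 447105)*(-156064 + 51036) = (√(-27294) + 447105)*(-105028) = (I*√27294 + 447105)*(-105028) = (447105 + I*√27294)*(-105028) = -46958543940 - 105028*I*√27294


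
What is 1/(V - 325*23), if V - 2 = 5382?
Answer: -1/2091 ≈ -0.00047824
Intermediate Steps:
V = 5384 (V = 2 + 5382 = 5384)
1/(V - 325*23) = 1/(5384 - 325*23) = 1/(5384 - 7475) = 1/(-2091) = -1/2091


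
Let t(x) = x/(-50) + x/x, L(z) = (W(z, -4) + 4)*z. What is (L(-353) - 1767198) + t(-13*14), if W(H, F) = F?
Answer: -44179834/25 ≈ -1.7672e+6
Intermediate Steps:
L(z) = 0 (L(z) = (-4 + 4)*z = 0*z = 0)
t(x) = 1 - x/50 (t(x) = x*(-1/50) + 1 = -x/50 + 1 = 1 - x/50)
(L(-353) - 1767198) + t(-13*14) = (0 - 1767198) + (1 - (-13)*14/50) = -1767198 + (1 - 1/50*(-182)) = -1767198 + (1 + 91/25) = -1767198 + 116/25 = -44179834/25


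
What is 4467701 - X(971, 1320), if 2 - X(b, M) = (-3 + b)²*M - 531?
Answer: 1241338848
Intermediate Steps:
X(b, M) = 533 - M*(-3 + b)² (X(b, M) = 2 - ((-3 + b)²*M - 531) = 2 - (M*(-3 + b)² - 531) = 2 - (-531 + M*(-3 + b)²) = 2 + (531 - M*(-3 + b)²) = 533 - M*(-3 + b)²)
4467701 - X(971, 1320) = 4467701 - (533 - 1*1320*(-3 + 971)²) = 4467701 - (533 - 1*1320*968²) = 4467701 - (533 - 1*1320*937024) = 4467701 - (533 - 1236871680) = 4467701 - 1*(-1236871147) = 4467701 + 1236871147 = 1241338848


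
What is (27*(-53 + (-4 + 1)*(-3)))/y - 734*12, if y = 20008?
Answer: -44057913/5002 ≈ -8808.1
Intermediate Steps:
(27*(-53 + (-4 + 1)*(-3)))/y - 734*12 = (27*(-53 + (-4 + 1)*(-3)))/20008 - 734*12 = (27*(-53 - 3*(-3)))*(1/20008) - 1*8808 = (27*(-53 + 9))*(1/20008) - 8808 = (27*(-44))*(1/20008) - 8808 = -1188*1/20008 - 8808 = -297/5002 - 8808 = -44057913/5002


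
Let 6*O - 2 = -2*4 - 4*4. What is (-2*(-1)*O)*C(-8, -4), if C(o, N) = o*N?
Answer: -704/3 ≈ -234.67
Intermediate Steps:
O = -11/3 (O = 1/3 + (-2*4 - 4*4)/6 = 1/3 + (-8 - 16)/6 = 1/3 + (1/6)*(-24) = 1/3 - 4 = -11/3 ≈ -3.6667)
C(o, N) = N*o
(-2*(-1)*O)*C(-8, -4) = (-2*(-1)*(-11)/3)*(-4*(-8)) = -(-2)*(-11)/3*32 = -1*22/3*32 = -22/3*32 = -704/3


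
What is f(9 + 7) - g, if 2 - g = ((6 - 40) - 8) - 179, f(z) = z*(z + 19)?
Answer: 337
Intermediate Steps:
f(z) = z*(19 + z)
g = 223 (g = 2 - (((6 - 40) - 8) - 179) = 2 - ((-34 - 8) - 179) = 2 - (-42 - 179) = 2 - 1*(-221) = 2 + 221 = 223)
f(9 + 7) - g = (9 + 7)*(19 + (9 + 7)) - 1*223 = 16*(19 + 16) - 223 = 16*35 - 223 = 560 - 223 = 337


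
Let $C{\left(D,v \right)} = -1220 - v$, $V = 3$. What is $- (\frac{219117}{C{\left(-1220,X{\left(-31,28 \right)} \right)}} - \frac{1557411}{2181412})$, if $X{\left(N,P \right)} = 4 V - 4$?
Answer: $\frac{59987119239}{334846742} \approx 179.15$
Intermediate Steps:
$X{\left(N,P \right)} = 8$ ($X{\left(N,P \right)} = 4 \cdot 3 - 4 = 12 - 4 = 8$)
$- (\frac{219117}{C{\left(-1220,X{\left(-31,28 \right)} \right)}} - \frac{1557411}{2181412}) = - (\frac{219117}{-1220 - 8} - \frac{1557411}{2181412}) = - (\frac{219117}{-1228} - \frac{1557411}{2181412}) = - (219117 \left(- \frac{1}{1228}\right) - \frac{1557411}{2181412}) = - (- \frac{219117}{1228} - \frac{1557411}{2181412}) = \left(-1\right) \left(- \frac{59987119239}{334846742}\right) = \frac{59987119239}{334846742}$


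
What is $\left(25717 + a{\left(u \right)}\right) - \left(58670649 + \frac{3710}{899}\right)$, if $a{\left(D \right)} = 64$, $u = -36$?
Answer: $- \frac{52721740042}{899} \approx -5.8645 \cdot 10^{7}$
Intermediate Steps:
$\left(25717 + a{\left(u \right)}\right) - \left(58670649 + \frac{3710}{899}\right) = \left(25717 + 64\right) - \left(58670649 + \frac{3710}{899}\right) = 25781 - \left(\frac{3710}{899} + 11259 \frac{1}{\frac{1}{5211}}\right) = 25781 - \frac{52744917161}{899} = - \frac{52721740042}{899}$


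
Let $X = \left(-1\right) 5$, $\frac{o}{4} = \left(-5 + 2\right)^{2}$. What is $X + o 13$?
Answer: $463$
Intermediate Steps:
$o = 36$ ($o = 4 \left(-5 + 2\right)^{2} = 4 \left(-3\right)^{2} = 4 \cdot 9 = 36$)
$X = -5$
$X + o 13 = -5 + 36 \cdot 13 = -5 + 468 = 463$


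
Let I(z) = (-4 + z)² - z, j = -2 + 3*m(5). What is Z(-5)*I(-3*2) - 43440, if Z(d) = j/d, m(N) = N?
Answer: -218578/5 ≈ -43716.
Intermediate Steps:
j = 13 (j = -2 + 3*5 = -2 + 15 = 13)
Z(d) = 13/d
Z(-5)*I(-3*2) - 43440 = (13/(-5))*((-4 - 3*2)² - (-3)*2) - 43440 = (13*(-⅕))*((-4 - 6)² - 1*(-6)) - 43440 = -13*((-10)² + 6)/5 - 43440 = -13*(100 + 6)/5 - 43440 = -13/5*106 - 43440 = -1378/5 - 43440 = -218578/5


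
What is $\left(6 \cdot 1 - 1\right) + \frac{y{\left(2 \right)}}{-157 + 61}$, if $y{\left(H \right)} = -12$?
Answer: $\frac{41}{8} \approx 5.125$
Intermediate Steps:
$\left(6 \cdot 1 - 1\right) + \frac{y{\left(2 \right)}}{-157 + 61} = \left(6 \cdot 1 - 1\right) + \frac{1}{-157 + 61} \left(-12\right) = \left(6 - 1\right) + \frac{1}{-96} \left(-12\right) = 5 - - \frac{1}{8} = 5 + \frac{1}{8} = \frac{41}{8}$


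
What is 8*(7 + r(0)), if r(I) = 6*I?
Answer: 56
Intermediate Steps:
8*(7 + r(0)) = 8*(7 + 6*0) = 8*(7 + 0) = 8*7 = 56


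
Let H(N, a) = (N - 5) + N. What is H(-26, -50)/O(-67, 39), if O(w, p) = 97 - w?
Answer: -57/164 ≈ -0.34756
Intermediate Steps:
H(N, a) = -5 + 2*N (H(N, a) = (-5 + N) + N = -5 + 2*N)
H(-26, -50)/O(-67, 39) = (-5 + 2*(-26))/(97 - 1*(-67)) = (-5 - 52)/(97 + 67) = -57/164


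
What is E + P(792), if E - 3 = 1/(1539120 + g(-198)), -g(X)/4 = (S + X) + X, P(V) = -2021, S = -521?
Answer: -3113346183/1542788 ≈ -2018.0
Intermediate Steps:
g(X) = 2084 - 8*X (g(X) = -4*((-521 + X) + X) = -4*(-521 + 2*X) = 2084 - 8*X)
E = 4628365/1542788 (E = 3 + 1/(1539120 + (2084 - 8*(-198))) = 3 + 1/(1539120 + (2084 + 1584)) = 3 + 1/(1539120 + 3668) = 3 + 1/1542788 = 4628365/1542788 ≈ 3.0000)
E + P(792) = 4628365/1542788 - 2021 = -3113346183/1542788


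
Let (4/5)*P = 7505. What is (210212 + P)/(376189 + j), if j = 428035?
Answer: 878373/3216896 ≈ 0.27305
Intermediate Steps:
P = 37525/4 (P = (5/4)*7505 = 37525/4 ≈ 9381.3)
(210212 + P)/(376189 + j) = (210212 + 37525/4)/(376189 + 428035) = (878373/4)/804224 = (878373/4)*(1/804224) = 878373/3216896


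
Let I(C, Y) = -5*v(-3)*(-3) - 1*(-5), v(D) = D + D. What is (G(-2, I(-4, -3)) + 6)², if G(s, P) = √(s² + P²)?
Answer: (6 + √7229)² ≈ 8285.3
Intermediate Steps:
v(D) = 2*D
I(C, Y) = -85 (I(C, Y) = -10*(-3)*(-3) - 1*(-5) = -5*(-6)*(-3) + 5 = 30*(-3) + 5 = -90 + 5 = -85)
G(s, P) = √(P² + s²)
(G(-2, I(-4, -3)) + 6)² = (√((-85)² + (-2)²) + 6)² = (√(7225 + 4) + 6)² = (√7229 + 6)² = (6 + √7229)²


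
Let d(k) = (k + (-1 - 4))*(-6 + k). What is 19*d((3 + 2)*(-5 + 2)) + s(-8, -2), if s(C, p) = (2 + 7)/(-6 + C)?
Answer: 111711/14 ≈ 7979.4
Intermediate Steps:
d(k) = (-6 + k)*(-5 + k) (d(k) = (k - 5)*(-6 + k) = (-5 + k)*(-6 + k) = (-6 + k)*(-5 + k))
s(C, p) = 9/(-6 + C)
19*d((3 + 2)*(-5 + 2)) + s(-8, -2) = 19*(30 + ((3 + 2)*(-5 + 2))² - 11*(3 + 2)*(-5 + 2)) + 9/(-6 - 8) = 19*(30 + (5*(-3))² - 55*(-3)) + 9/(-14) = 19*(30 + (-15)² - 11*(-15)) + 9*(-1/14) = 19*(30 + 225 + 165) - 9/14 = 19*420 - 9/14 = 7980 - 9/14 = 111711/14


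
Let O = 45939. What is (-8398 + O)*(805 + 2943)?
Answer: 140703668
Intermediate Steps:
(-8398 + O)*(805 + 2943) = (-8398 + 45939)*(805 + 2943) = 37541*3748 = 140703668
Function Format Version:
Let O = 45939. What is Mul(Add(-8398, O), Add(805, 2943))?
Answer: 140703668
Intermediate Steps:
Mul(Add(-8398, O), Add(805, 2943)) = Mul(Add(-8398, 45939), Add(805, 2943)) = Mul(37541, 3748) = 140703668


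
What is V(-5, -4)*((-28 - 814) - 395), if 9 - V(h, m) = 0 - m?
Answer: -6185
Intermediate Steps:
V(h, m) = 9 + m (V(h, m) = 9 - (0 - m) = 9 - (-1)*m = 9 + m)
V(-5, -4)*((-28 - 814) - 395) = (9 - 4)*((-28 - 814) - 395) = 5*(-842 - 395) = 5*(-1237) = -6185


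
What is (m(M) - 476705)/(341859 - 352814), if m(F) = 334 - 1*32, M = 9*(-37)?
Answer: 476403/10955 ≈ 43.487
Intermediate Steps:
M = -333
m(F) = 302 (m(F) = 334 - 32 = 302)
(m(M) - 476705)/(341859 - 352814) = (302 - 476705)/(341859 - 352814) = -476403/(-10955) = -476403*(-1/10955) = 476403/10955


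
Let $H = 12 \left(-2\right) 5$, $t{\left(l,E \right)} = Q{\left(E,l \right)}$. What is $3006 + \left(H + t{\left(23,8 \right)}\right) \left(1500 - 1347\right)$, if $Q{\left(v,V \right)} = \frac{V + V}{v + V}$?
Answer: $- \frac{468936}{31} \approx -15127.0$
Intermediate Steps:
$Q{\left(v,V \right)} = \frac{2 V}{V + v}$
$t{\left(l,E \right)} = \frac{2 l}{E + l}$ ($t{\left(l,E \right)} = \frac{2 l}{l + E} = \frac{2 l}{E + l}$)
$H = -120$ ($H = \left(-24\right) 5 = -120$)
$3006 + \left(H + t{\left(23,8 \right)}\right) \left(1500 - 1347\right) = 3006 + \left(-120 + 2 \cdot 23 \frac{1}{8 + 23}\right) \left(1500 - 1347\right) = 3006 + \left(-120 + 2 \cdot 23 \cdot \frac{1}{31}\right) 153 = 3006 + \left(-120 + \frac{46}{31}\right) 153 = 3006 - \frac{562122}{31} = - \frac{468936}{31}$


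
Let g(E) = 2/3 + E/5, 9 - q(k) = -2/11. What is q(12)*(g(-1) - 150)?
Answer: -226543/165 ≈ -1373.0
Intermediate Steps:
q(k) = 101/11 (q(k) = 9 - (-2)/11 = 9 - 1*(-2/11) = 9 + 2/11 = 101/11)
g(E) = ⅔ + E/5 (g(E) = 2*(⅓) + E*(⅕) = ⅔ + E/5)
q(12)*(g(-1) - 150) = 101*((⅔ + (⅕)*(-1)) - 150)/11 = 101*((⅔ - ⅕) - 150)/11 = 101*(7/15 - 150)/11 = (101/11)*(-2243/15) = -226543/165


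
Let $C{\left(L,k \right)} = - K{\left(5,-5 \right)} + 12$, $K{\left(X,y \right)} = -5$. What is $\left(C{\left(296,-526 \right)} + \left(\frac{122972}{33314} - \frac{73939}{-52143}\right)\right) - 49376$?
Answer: $- \frac{42866121928988}{868545951} \approx -49354.0$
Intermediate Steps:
$C{\left(L,k \right)} = 17$ ($C{\left(L,k \right)} = \left(-1\right) \left(-5\right) + 12 = 5 + 12 = 17$)
$\left(C{\left(296,-526 \right)} + \left(\frac{122972}{33314} - \frac{73939}{-52143}\right)\right) - 49376 = \left(17 + \left(\frac{122972}{33314} - \frac{73939}{-52143}\right)\right) - 49376 = \left(17 + \left(122972 \cdot \frac{1}{33314} - - \frac{73939}{52143}\right)\right) - 49376 = \left(17 + \left(\frac{61486}{16657} + \frac{73939}{52143}\right)\right) - 49376 = \left(17 + \frac{4437666421}{868545951}\right) - 49376 = \frac{19202947588}{868545951} - 49376 = - \frac{42866121928988}{868545951}$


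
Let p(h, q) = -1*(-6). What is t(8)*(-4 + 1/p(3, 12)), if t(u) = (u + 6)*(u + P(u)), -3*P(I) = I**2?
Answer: 6440/9 ≈ 715.56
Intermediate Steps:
p(h, q) = 6
P(I) = -I**2/3
t(u) = (6 + u)*(u - u**2/3) (t(u) = (u + 6)*(u - u**2/3) = (6 + u)*(u - u**2/3))
t(8)*(-4 + 1/p(3, 12)) = ((1/3)*8*(18 - 1*8**2 - 3*8))*(-4 + 1/6) = ((1/3)*8*(18 - 1*64 - 24))*(-4 + 1/6) = ((1/3)*8*(18 - 64 - 24))*(-23/6) = ((1/3)*8*(-70))*(-23/6) = -560/3*(-23/6) = 6440/9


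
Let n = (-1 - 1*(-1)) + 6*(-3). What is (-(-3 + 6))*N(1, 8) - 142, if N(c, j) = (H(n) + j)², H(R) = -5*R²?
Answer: -7795774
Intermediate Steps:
n = -18 (n = (-1 + 1) - 18 = 0 - 18 = -18)
N(c, j) = (-1620 + j)² (N(c, j) = (-5*(-18)² + j)² = (-5*324 + j)² = (-1620 + j)²)
(-(-3 + 6))*N(1, 8) - 142 = (-(-3 + 6))*(-1620 + 8)² - 142 = -1*3*(-1612)² - 142 = -3*2598544 - 142 = -7795632 - 142 = -7795774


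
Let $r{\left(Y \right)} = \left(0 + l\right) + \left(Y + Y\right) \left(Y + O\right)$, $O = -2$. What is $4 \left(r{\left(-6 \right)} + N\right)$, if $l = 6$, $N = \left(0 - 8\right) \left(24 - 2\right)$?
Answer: $-296$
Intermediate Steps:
$N = -176$ ($N = \left(-8\right) 22 = -176$)
$r{\left(Y \right)} = 6 + 2 Y \left(-2 + Y\right)$ ($r{\left(Y \right)} = \left(0 + 6\right) + \left(Y + Y\right) \left(Y - 2\right) = 6 + 2 Y \left(-2 + Y\right)$)
$4 \left(r{\left(-6 \right)} + N\right) = 4 \left(\left(6 - -24 + 2 \left(-6\right)^{2}\right) - 176\right) = 4 \left(\left(6 + 24 + 2 \cdot 36\right) - 176\right) = 4 \left(\left(6 + 24 + 72\right) - 176\right) = 4 \left(102 - 176\right) = 4 \left(-74\right) = -296$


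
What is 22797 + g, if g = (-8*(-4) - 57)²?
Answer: 23422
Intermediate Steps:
g = 625 (g = (32 - 57)² = (-25)² = 625)
22797 + g = 22797 + 625 = 23422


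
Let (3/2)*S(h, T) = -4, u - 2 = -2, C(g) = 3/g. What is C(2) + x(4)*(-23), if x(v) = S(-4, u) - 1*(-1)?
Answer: 239/6 ≈ 39.833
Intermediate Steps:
u = 0 (u = 2 - 2 = 0)
S(h, T) = -8/3 (S(h, T) = (⅔)*(-4) = -8/3)
x(v) = -5/3 (x(v) = -8/3 - 1*(-1) = -8/3 + 1 = -5/3)
C(2) + x(4)*(-23) = 3/2 - 5/3*(-23) = 3*(½) + 115/3 = 3/2 + 115/3 = 239/6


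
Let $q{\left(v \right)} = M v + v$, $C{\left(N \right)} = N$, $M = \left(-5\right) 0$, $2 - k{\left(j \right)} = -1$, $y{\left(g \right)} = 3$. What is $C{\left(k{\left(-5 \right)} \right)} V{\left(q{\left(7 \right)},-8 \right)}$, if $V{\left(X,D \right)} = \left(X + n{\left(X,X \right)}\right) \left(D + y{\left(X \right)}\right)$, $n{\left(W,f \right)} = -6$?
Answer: $-15$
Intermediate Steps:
$k{\left(j \right)} = 3$ ($k{\left(j \right)} = 2 - -1 = 2 + 1 = 3$)
$M = 0$
$q{\left(v \right)} = v$ ($q{\left(v \right)} = 0 v + v = 0 + v = v$)
$V{\left(X,D \right)} = \left(-6 + X\right) \left(3 + D\right)$ ($V{\left(X,D \right)} = \left(X - 6\right) \left(D + 3\right) = \left(-6 + X\right) \left(3 + D\right)$)
$C{\left(k{\left(-5 \right)} \right)} V{\left(q{\left(7 \right)},-8 \right)} = 3 \left(-18 - -48 + 3 \cdot 7 - 56\right) = 3 \left(-18 + 48 + 21 - 56\right) = 3 \left(-5\right) = -15$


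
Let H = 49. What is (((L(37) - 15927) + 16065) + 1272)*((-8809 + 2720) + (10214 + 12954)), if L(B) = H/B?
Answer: 891848301/37 ≈ 2.4104e+7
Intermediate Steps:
L(B) = 49/B
(((L(37) - 15927) + 16065) + 1272)*((-8809 + 2720) + (10214 + 12954)) = (((49/37 - 15927) + 16065) + 1272)*((-8809 + 2720) + (10214 + 12954)) = (((49*(1/37) - 15927) + 16065) + 1272)*(-6089 + 23168) = (((49/37 - 15927) + 16065) + 1272)*17079 = ((-589250/37 + 16065) + 1272)*17079 = (5155/37 + 1272)*17079 = (52219/37)*17079 = 891848301/37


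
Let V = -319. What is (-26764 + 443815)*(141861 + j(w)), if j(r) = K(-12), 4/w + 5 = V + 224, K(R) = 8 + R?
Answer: 59161603707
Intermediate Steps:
w = -1/25 (w = 4/(-5 + (-319 + 224)) = 4/(-5 - 95) = 4/(-100) = 4*(-1/100) = -1/25 ≈ -0.040000)
j(r) = -4 (j(r) = 8 - 12 = -4)
(-26764 + 443815)*(141861 + j(w)) = (-26764 + 443815)*(141861 - 4) = 417051*141857 = 59161603707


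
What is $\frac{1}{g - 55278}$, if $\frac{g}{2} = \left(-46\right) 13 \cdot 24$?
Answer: $- \frac{1}{83982} \approx -1.1907 \cdot 10^{-5}$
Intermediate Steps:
$g = -28704$ ($g = 2 \left(-46\right) 13 \cdot 24 = 2 \left(\left(-598\right) 24\right) = 2 \left(-14352\right) = -28704$)
$\frac{1}{g - 55278} = \frac{1}{-28704 - 55278} = \frac{1}{-83982} = - \frac{1}{83982}$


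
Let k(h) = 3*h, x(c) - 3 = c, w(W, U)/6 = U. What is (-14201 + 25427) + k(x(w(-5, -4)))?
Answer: 11163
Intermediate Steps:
w(W, U) = 6*U
x(c) = 3 + c
(-14201 + 25427) + k(x(w(-5, -4))) = (-14201 + 25427) + 3*(3 + 6*(-4)) = 11226 + 3*(3 - 24) = 11226 + 3*(-21) = 11226 - 63 = 11163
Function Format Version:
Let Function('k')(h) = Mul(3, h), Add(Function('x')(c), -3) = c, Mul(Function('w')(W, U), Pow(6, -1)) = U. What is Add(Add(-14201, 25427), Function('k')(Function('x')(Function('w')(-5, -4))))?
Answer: 11163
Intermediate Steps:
Function('w')(W, U) = Mul(6, U)
Function('x')(c) = Add(3, c)
Add(Add(-14201, 25427), Function('k')(Function('x')(Function('w')(-5, -4)))) = Add(Add(-14201, 25427), Mul(3, Add(3, Mul(6, -4)))) = Add(11226, Mul(3, Add(3, -24))) = Add(11226, Mul(3, -21)) = Add(11226, -63) = 11163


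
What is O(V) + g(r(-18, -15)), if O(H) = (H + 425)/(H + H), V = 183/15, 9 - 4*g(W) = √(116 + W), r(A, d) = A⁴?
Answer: 4921/244 - √26273/2 ≈ -60.877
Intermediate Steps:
g(W) = 9/4 - √(116 + W)/4
V = 61/5 (V = 183*(1/15) = 61/5 ≈ 12.200)
O(H) = (425 + H)/(2*H) (O(H) = (425 + H)/((2*H)) = (425 + H)*(1/(2*H)) = (425 + H)/(2*H))
O(V) + g(r(-18, -15)) = (425 + 61/5)/(2*(61/5)) + (9/4 - √(116 + (-18)⁴)/4) = (½)*(5/61)*(2186/5) + (9/4 - √(116 + 104976)/4) = 1093/61 + (9/4 - √26273/2) = 4921/244 - √26273/2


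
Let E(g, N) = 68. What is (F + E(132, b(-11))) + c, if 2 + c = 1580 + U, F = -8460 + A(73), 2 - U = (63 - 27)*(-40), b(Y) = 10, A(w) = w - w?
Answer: -5372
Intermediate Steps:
A(w) = 0
U = 1442 (U = 2 - (63 - 27)*(-40) = 2 - 36*(-40) = 2 - 1*(-1440) = 2 + 1440 = 1442)
F = -8460 (F = -8460 + 0 = -8460)
c = 3020 (c = -2 + (1580 + 1442) = -2 + 3022 = 3020)
(F + E(132, b(-11))) + c = (-8460 + 68) + 3020 = -8392 + 3020 = -5372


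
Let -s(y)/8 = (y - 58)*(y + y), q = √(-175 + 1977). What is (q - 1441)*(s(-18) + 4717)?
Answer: 24743411 - 17171*√1802 ≈ 2.4014e+7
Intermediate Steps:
q = √1802 ≈ 42.450
s(y) = -16*y*(-58 + y) (s(y) = -8*(y - 58)*(y + y) = -8*(-58 + y)*2*y = -16*y*(-58 + y))
(q - 1441)*(s(-18) + 4717) = (√1802 - 1441)*(16*(-18)*(58 - 1*(-18)) + 4717) = (-1441 + √1802)*(16*(-18)*(58 + 18) + 4717) = (-1441 + √1802)*(16*(-18)*76 + 4717) = (-1441 + √1802)*(-21888 + 4717) = (-1441 + √1802)*(-17171) = 24743411 - 17171*√1802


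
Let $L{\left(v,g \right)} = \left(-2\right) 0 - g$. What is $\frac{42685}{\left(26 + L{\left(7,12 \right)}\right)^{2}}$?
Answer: $\frac{42685}{196} \approx 217.78$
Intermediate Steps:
$L{\left(v,g \right)} = - g$ ($L{\left(v,g \right)} = 0 - g = - g$)
$\frac{42685}{\left(26 + L{\left(7,12 \right)}\right)^{2}} = \frac{42685}{\left(26 - 12\right)^{2}} = \frac{42685}{14^{2}} = \frac{42685}{196}$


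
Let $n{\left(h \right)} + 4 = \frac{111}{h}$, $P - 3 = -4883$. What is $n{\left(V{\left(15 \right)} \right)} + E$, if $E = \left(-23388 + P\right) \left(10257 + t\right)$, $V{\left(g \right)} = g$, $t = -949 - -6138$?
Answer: $- \frac{2183137623}{5} \approx -4.3663 \cdot 10^{8}$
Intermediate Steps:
$P = -4880$ ($P = 3 - 4883 = -4880$)
$t = 5189$ ($t = -949 + 6138 = 5189$)
$n{\left(h \right)} = -4 + \frac{111}{h}$
$E = -436627528$ ($E = \left(-23388 - 4880\right) \left(10257 + 5189\right) = \left(-28268\right) 15446 = -436627528$)
$n{\left(V{\left(15 \right)} \right)} + E = \left(-4 + \frac{111}{15}\right) - 436627528 = \left(-4 + 111 \cdot \frac{1}{15}\right) - 436627528 = \left(-4 + \frac{37}{5}\right) - 436627528 = \frac{17}{5} - 436627528 = - \frac{2183137623}{5}$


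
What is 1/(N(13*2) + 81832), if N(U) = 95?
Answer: 1/81927 ≈ 1.2206e-5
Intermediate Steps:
1/(N(13*2) + 81832) = 1/(95 + 81832) = 1/81927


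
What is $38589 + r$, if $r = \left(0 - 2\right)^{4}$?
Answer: $38605$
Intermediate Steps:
$r = 16$ ($r = \left(-2\right)^{4} = 16$)
$38589 + r = 38589 + 16 = 38605$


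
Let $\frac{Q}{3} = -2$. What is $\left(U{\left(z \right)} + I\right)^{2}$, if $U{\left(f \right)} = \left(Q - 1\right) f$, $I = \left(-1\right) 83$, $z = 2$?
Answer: $9409$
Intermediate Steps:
$Q = -6$ ($Q = 3 \left(-2\right) = -6$)
$I = -83$
$U{\left(f \right)} = - 7 f$ ($U{\left(f \right)} = \left(-6 - 1\right) f = - 7 f$)
$\left(U{\left(z \right)} + I\right)^{2} = \left(\left(-7\right) 2 - 83\right)^{2} = \left(-14 - 83\right)^{2} = \left(-97\right)^{2} = 9409$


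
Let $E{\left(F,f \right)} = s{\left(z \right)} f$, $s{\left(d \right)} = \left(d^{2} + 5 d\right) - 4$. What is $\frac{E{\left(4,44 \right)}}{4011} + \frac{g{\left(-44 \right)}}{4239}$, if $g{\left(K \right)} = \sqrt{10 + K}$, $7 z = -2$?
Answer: $- \frac{11528}{196539} + \frac{i \sqrt{34}}{4239} \approx -0.058655 + 0.0013755 i$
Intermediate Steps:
$z = - \frac{2}{7}$ ($z = \frac{1}{7} \left(-2\right) = - \frac{2}{7} \approx -0.28571$)
$s{\left(d \right)} = -4 + d^{2} + 5 d$
$E{\left(F,f \right)} = - \frac{262 f}{49}$ ($E{\left(F,f \right)} = \left(-4 + \left(- \frac{2}{7}\right)^{2} + 5 \left(- \frac{2}{7}\right)\right) f = \left(-4 + \frac{4}{49} - \frac{10}{7}\right) f = - \frac{262 f}{49}$)
$\frac{E{\left(4,44 \right)}}{4011} + \frac{g{\left(-44 \right)}}{4239} = \frac{\left(- \frac{262}{49}\right) 44}{4011} + \frac{\sqrt{10 - 44}}{4239} = \left(- \frac{11528}{49}\right) \frac{1}{4011} + \sqrt{-34} \cdot \frac{1}{4239} = - \frac{11528}{196539} + i \sqrt{34} \cdot \frac{1}{4239} = - \frac{11528}{196539} + \frac{i \sqrt{34}}{4239}$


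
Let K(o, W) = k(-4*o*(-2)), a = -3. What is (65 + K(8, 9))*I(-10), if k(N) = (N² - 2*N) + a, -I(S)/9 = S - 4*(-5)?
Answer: -362700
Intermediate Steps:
I(S) = -180 - 9*S (I(S) = -9*(S - 4*(-5)) = -9*(S + 20) = -9*(20 + S) = -180 - 9*S)
k(N) = -3 + N² - 2*N (k(N) = (N² - 2*N) - 3 = -3 + N² - 2*N)
K(o, W) = -3 - 16*o + 64*o² (K(o, W) = -3 + (-4*o*(-2))² - 2*(-4*o)*(-2) = -3 + (8*o)² - 16*o = -3 + 64*o² - 16*o = -3 - 16*o + 64*o²)
(65 + K(8, 9))*I(-10) = (65 + (-3 - 16*8 + 64*8²))*(-180 - 9*(-10)) = (65 + (-3 - 128 + 64*64))*(-180 + 90) = (65 + (-3 - 128 + 4096))*(-90) = (65 + 3965)*(-90) = 4030*(-90) = -362700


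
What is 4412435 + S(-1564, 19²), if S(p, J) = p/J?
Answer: 1592887471/361 ≈ 4.4124e+6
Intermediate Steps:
4412435 + S(-1564, 19²) = 4412435 - 1564/(19²) = 4412435 - 1564/361 = 1592887471/361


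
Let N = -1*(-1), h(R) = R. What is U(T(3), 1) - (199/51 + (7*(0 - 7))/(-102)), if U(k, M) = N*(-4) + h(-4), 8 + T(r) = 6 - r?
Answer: -421/34 ≈ -12.382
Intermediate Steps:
T(r) = -2 - r (T(r) = -8 + (6 - r) = -2 - r)
N = 1
U(k, M) = -8 (U(k, M) = 1*(-4) - 4 = -4 - 4 = -8)
U(T(3), 1) - (199/51 + (7*(0 - 7))/(-102)) = -8 - (199/51 + (7*(0 - 7))/(-102)) = -8 - (199*(1/51) + (7*(-7))*(-1/102)) = -8 - (199/51 - 49*(-1/102)) = -8 - (199/51 + 49/102) = -8 - 1*149/34 = -8 - 149/34 = -421/34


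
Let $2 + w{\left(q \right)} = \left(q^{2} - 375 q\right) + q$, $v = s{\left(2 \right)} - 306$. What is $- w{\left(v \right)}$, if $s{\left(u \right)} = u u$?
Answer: $-204150$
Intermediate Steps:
$s{\left(u \right)} = u^{2}$
$v = -302$ ($v = 2^{2} - 306 = 4 - 306 = -302$)
$w{\left(q \right)} = -2 + q^{2} - 374 q$ ($w{\left(q \right)} = -2 + \left(\left(q^{2} - 375 q\right) + q\right) = -2 + \left(q^{2} - 374 q\right) = -2 + q^{2} - 374 q$)
$- w{\left(v \right)} = - (-2 + \left(-302\right)^{2} - -112948) = - (-2 + 91204 + 112948) = \left(-1\right) 204150 = -204150$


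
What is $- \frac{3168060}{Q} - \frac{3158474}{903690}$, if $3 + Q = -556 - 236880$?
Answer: $\frac{1056499616657}{107285624955} \approx 9.8475$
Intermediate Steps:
$Q = -237439$ ($Q = -3 - 237436 = -237439$)
$- \frac{3168060}{Q} - \frac{3158474}{903690} = - \frac{3168060}{-237439} - \frac{3158474}{903690} = \left(-3168060\right) \left(- \frac{1}{237439}\right) - \frac{1579237}{451845} = \frac{3168060}{237439} - \frac{1579237}{451845} = \frac{1056499616657}{107285624955}$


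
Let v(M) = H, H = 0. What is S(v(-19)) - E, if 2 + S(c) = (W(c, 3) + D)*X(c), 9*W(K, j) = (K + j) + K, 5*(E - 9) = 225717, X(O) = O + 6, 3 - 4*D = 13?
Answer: -225837/5 ≈ -45167.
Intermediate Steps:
D = -5/2 (D = 3/4 - 1/4*13 = 3/4 - 13/4 = -5/2 ≈ -2.5000)
v(M) = 0
X(O) = 6 + O
E = 225762/5 (E = 9 + (1/5)*225717 = 9 + 225717/5 = 225762/5 ≈ 45152.)
W(K, j) = j/9 + 2*K/9 (W(K, j) = ((K + j) + K)/9 = (j + 2*K)/9 = j/9 + 2*K/9)
S(c) = -2 + (6 + c)*(-13/6 + 2*c/9) (S(c) = -2 + (((1/9)*3 + 2*c/9) - 5/2)*(6 + c) = -2 + ((1/3 + 2*c/9) - 5/2)*(6 + c) = -2 + (-13/6 + 2*c/9)*(6 + c) = -2 + (6 + c)*(-13/6 + 2*c/9))
S(v(-19)) - E = (-15 - 5/6*0 + (2/9)*0**2) - 1*225762/5 = (-15 + 0 + (2/9)*0) - 225762/5 = (-15 + 0 + 0) - 225762/5 = -15 - 225762/5 = -225837/5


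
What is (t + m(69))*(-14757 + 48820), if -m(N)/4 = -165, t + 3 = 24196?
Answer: 846567739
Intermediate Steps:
t = 24193 (t = -3 + 24196 = 24193)
m(N) = 660 (m(N) = -4*(-165) = 660)
(t + m(69))*(-14757 + 48820) = (24193 + 660)*(-14757 + 48820) = 24853*34063 = 846567739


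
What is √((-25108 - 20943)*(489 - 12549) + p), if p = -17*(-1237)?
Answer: √555396089 ≈ 23567.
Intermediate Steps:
p = 21029
√((-25108 - 20943)*(489 - 12549) + p) = √((-25108 - 20943)*(489 - 12549) + 21029) = √(-46051*(-12060) + 21029) = √(555375060 + 21029) = √555396089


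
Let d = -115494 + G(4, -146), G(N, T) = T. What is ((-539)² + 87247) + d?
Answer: 262128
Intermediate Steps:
d = -115640 (d = -115494 - 146 = -115640)
((-539)² + 87247) + d = ((-539)² + 87247) - 115640 = (290521 + 87247) - 115640 = 377768 - 115640 = 262128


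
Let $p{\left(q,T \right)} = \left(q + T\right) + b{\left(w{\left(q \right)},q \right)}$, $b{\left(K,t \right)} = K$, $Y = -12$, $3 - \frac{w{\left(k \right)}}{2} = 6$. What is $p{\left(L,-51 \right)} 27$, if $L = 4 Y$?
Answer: $-2835$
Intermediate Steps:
$w{\left(k \right)} = -6$ ($w{\left(k \right)} = 6 - 12 = -6$)
$L = -48$ ($L = 4 \left(-12\right) = -48$)
$p{\left(q,T \right)} = -6 + T + q$ ($p{\left(q,T \right)} = \left(q + T\right) - 6 = \left(T + q\right) - 6 = -6 + T + q$)
$p{\left(L,-51 \right)} 27 = \left(-6 - 51 - 48\right) 27 = \left(-105\right) 27 = -2835$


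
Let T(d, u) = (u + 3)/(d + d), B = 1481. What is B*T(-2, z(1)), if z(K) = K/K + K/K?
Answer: -7405/4 ≈ -1851.3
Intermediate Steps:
z(K) = 2 (z(K) = 1 + 1 = 2)
T(d, u) = (3 + u)/(2*d) (T(d, u) = (3 + u)/((2*d)) = (3 + u)*(1/(2*d)) = (3 + u)/(2*d))
B*T(-2, z(1)) = 1481*((½)*(3 + 2)/(-2)) = 1481*((½)*(-½)*5) = 1481*(-5/4) = -7405/4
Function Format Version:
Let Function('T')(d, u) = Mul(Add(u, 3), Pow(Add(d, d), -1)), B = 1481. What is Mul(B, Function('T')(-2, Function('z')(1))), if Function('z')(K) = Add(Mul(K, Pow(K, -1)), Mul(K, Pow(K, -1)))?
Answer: Rational(-7405, 4) ≈ -1851.3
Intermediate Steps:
Function('z')(K) = 2 (Function('z')(K) = Add(1, 1) = 2)
Function('T')(d, u) = Mul(Rational(1, 2), Pow(d, -1), Add(3, u)) (Function('T')(d, u) = Mul(Add(3, u), Pow(Mul(2, d), -1)) = Mul(Add(3, u), Mul(Rational(1, 2), Pow(d, -1))) = Mul(Rational(1, 2), Pow(d, -1), Add(3, u)))
Mul(B, Function('T')(-2, Function('z')(1))) = Mul(1481, Mul(Rational(1, 2), Pow(-2, -1), Add(3, 2))) = Mul(1481, Mul(Rational(1, 2), Rational(-1, 2), 5)) = Mul(1481, Rational(-5, 4)) = Rational(-7405, 4)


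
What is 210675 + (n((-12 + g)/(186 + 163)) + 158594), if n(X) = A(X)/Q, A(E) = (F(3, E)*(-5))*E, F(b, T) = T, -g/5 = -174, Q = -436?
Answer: 4902530268326/13276309 ≈ 3.6927e+5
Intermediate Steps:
g = 870 (g = -5*(-174) = 870)
A(E) = -5*E² (A(E) = (E*(-5))*E = (-5*E)*E = -5*E²)
n(X) = 5*X²/436 (n(X) = -5*X²/(-436) = -5*X²*(-1/436) = 5*X²/436)
210675 + (n((-12 + g)/(186 + 163)) + 158594) = 210675 + (5*((-12 + 870)/(186 + 163))²/436 + 158594) = 210675 + (5*(858/349)²/436 + 158594) = 210675 + ((5/436)*(736164/121801) + 158594) = 210675 + (920205/13276309 + 158594) = 210675 + 2105543869751/13276309 = 4902530268326/13276309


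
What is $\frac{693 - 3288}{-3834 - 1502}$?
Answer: $\frac{2595}{5336} \approx 0.48632$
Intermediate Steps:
$\frac{693 - 3288}{-3834 - 1502} = - \frac{2595}{-5336} = \left(-2595\right) \left(- \frac{1}{5336}\right) = \frac{2595}{5336}$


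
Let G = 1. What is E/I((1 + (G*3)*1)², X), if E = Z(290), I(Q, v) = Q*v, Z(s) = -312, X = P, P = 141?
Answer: -13/94 ≈ -0.13830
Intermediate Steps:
X = 141
E = -312
E/I((1 + (G*3)*1)², X) = -312*1/(141*(1 + (1*3)*1)²) = -312*1/(141*(1 + 3*1)²) = -312*1/(141*(1 + 3)²) = -312/(4²*141) = -312/(16*141) = -312/2256 = -312*1/2256 = -13/94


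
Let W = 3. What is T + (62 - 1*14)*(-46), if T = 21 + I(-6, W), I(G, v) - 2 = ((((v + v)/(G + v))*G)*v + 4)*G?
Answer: -2425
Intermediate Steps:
I(G, v) = 2 + G*(4 + 2*G*v²/(G + v)) (I(G, v) = 2 + ((((v + v)/(G + v))*G)*v + 4)*G = 2 + ((((2*v)/(G + v))*G)*v + 4)*G = 2 + (((2*v/(G + v))*G)*v + 4)*G = 2 + ((2*G*v/(G + v))*v + 4)*G = 2 + (2*G*v²/(G + v) + 4)*G = 2 + (4 + 2*G*v²/(G + v))*G = 2 + G*(4 + 2*G*v²/(G + v)))
T = -217 (T = 21 + 2*(-6 + 3 + 2*(-6)² + (-6)²*3² + 2*(-6)*3)/(-6 + 3) = 21 + 2*(-6 + 3 + 2*36 + 36*9 - 36)/(-3) = 21 + 2*(-⅓)*(-6 + 3 + 72 + 324 - 36) = 21 + 2*(-⅓)*357 = 21 - 238 = -217)
T + (62 - 1*14)*(-46) = -217 + (62 - 1*14)*(-46) = -217 + (62 - 14)*(-46) = -217 + 48*(-46) = -217 - 2208 = -2425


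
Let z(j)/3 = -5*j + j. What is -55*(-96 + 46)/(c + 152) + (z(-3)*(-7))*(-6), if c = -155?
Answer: 1786/3 ≈ 595.33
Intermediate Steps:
z(j) = -12*j (z(j) = 3*(-5*j + j) = 3*(-4*j) = -12*j)
-55*(-96 + 46)/(c + 152) + (z(-3)*(-7))*(-6) = -55*(-96 + 46)/(-155 + 152) + (-12*(-3)*(-7))*(-6) = -(-2750)/(-3) + (36*(-7))*(-6) = -(-2750)*(-1)/3 - 252*(-6) = -55*50/3 + 1512 = -2750/3 + 1512 = 1786/3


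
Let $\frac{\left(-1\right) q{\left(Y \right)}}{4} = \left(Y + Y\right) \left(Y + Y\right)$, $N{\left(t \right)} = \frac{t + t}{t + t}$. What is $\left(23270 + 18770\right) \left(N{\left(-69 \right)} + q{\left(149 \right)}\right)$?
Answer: $-14933238600$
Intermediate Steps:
$N{\left(t \right)} = 1$ ($N{\left(t \right)} = \frac{2 t}{2 t} = 2 t \frac{1}{2 t} = 1$)
$q{\left(Y \right)} = - 16 Y^{2}$ ($q{\left(Y \right)} = - 4 \left(Y + Y\right) \left(Y + Y\right) = - 4 \cdot 2 Y 2 Y = - 4 \cdot 4 Y^{2} = - 16 Y^{2}$)
$\left(23270 + 18770\right) \left(N{\left(-69 \right)} + q{\left(149 \right)}\right) = \left(23270 + 18770\right) \left(1 - 16 \cdot 149^{2}\right) = 42040 \left(1 - 355216\right) = 42040 \left(-355215\right) = -14933238600$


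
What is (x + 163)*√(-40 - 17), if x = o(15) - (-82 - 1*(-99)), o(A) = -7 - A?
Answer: 124*I*√57 ≈ 936.18*I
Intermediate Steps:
x = -39 (x = (-7 - 1*15) - (-82 - 1*(-99)) = (-7 - 15) - (-82 + 99) = -22 - 1*17 = -22 - 17 = -39)
(x + 163)*√(-40 - 17) = (-39 + 163)*√(-40 - 17) = 124*√(-57) = 124*(I*√57) = 124*I*√57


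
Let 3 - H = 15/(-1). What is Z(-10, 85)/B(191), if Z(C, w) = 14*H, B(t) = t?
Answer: 252/191 ≈ 1.3194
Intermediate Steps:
H = 18 (H = 3 - 15/(-1) = 3 - 15*(-1) = 3 - 1*(-15) = 3 + 15 = 18)
Z(C, w) = 252 (Z(C, w) = 14*18 = 252)
Z(-10, 85)/B(191) = 252/191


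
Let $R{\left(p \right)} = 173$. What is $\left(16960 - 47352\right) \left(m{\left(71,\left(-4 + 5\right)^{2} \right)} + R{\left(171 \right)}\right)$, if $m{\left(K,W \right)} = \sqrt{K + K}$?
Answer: $-5257816 - 30392 \sqrt{142} \approx -5.62 \cdot 10^{6}$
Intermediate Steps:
$m{\left(K,W \right)} = \sqrt{2} \sqrt{K}$ ($m{\left(K,W \right)} = \sqrt{2 K} = \sqrt{2} \sqrt{K}$)
$\left(16960 - 47352\right) \left(m{\left(71,\left(-4 + 5\right)^{2} \right)} + R{\left(171 \right)}\right) = \left(16960 - 47352\right) \left(\sqrt{2} \sqrt{71} + 173\right) = - 30392 \left(\sqrt{142} + 173\right) = - 30392 \left(173 + \sqrt{142}\right) = -5257816 - 30392 \sqrt{142}$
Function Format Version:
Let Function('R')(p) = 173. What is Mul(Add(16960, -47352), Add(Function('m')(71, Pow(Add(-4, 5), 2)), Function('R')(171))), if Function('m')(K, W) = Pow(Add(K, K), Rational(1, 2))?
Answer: Add(-5257816, Mul(-30392, Pow(142, Rational(1, 2)))) ≈ -5.6200e+6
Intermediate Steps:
Function('m')(K, W) = Mul(Pow(2, Rational(1, 2)), Pow(K, Rational(1, 2))) (Function('m')(K, W) = Pow(Mul(2, K), Rational(1, 2)) = Mul(Pow(2, Rational(1, 2)), Pow(K, Rational(1, 2))))
Mul(Add(16960, -47352), Add(Function('m')(71, Pow(Add(-4, 5), 2)), Function('R')(171))) = Mul(Add(16960, -47352), Add(Mul(Pow(2, Rational(1, 2)), Pow(71, Rational(1, 2))), 173)) = Mul(-30392, Add(Pow(142, Rational(1, 2)), 173)) = Mul(-30392, Add(173, Pow(142, Rational(1, 2)))) = Add(-5257816, Mul(-30392, Pow(142, Rational(1, 2))))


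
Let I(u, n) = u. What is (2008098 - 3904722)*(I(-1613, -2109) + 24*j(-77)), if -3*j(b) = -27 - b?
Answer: 3817904112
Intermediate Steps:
j(b) = 9 + b/3 (j(b) = -(-27 - b)/3 = 9 + b/3)
(2008098 - 3904722)*(I(-1613, -2109) + 24*j(-77)) = (2008098 - 3904722)*(-1613 + 24*(9 + (⅓)*(-77))) = -1896624*(-1613 + 24*(9 - 77/3)) = -1896624*(-1613 + 24*(-50/3)) = -1896624*(-1613 - 400) = -1896624*(-2013) = 3817904112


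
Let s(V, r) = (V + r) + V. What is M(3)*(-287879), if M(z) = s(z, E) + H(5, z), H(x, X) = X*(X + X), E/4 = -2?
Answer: -4606064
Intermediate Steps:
E = -8 (E = 4*(-2) = -8)
s(V, r) = r + 2*V
H(x, X) = 2*X² (H(x, X) = X*(2*X) = 2*X²)
M(z) = -8 + 2*z + 2*z² (M(z) = (-8 + 2*z) + 2*z² = -8 + 2*z + 2*z²)
M(3)*(-287879) = (-8 + 2*3 + 2*3²)*(-287879) = (-8 + 6 + 2*9)*(-287879) = (-8 + 6 + 18)*(-287879) = 16*(-287879) = -4606064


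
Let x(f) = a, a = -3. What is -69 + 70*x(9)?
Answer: -279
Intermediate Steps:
x(f) = -3
-69 + 70*x(9) = -69 + 70*(-3) = -69 - 210 = -279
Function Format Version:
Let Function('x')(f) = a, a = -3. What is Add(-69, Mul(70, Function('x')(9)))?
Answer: -279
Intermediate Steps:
Function('x')(f) = -3
Add(-69, Mul(70, Function('x')(9))) = Add(-69, Mul(70, -3)) = Add(-69, -210) = -279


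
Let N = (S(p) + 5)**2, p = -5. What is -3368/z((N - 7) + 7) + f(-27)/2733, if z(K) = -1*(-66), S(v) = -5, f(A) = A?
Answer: -1534421/30063 ≈ -51.040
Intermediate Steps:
N = 0 (N = (-5 + 5)**2 = 0**2 = 0)
z(K) = 66
-3368/z((N - 7) + 7) + f(-27)/2733 = -3368/66 - 27/2733 = -3368*1/66 - 27*1/2733 = -1684/33 - 9/911 = -1534421/30063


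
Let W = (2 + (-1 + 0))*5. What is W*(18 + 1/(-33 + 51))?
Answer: 1625/18 ≈ 90.278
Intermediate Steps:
W = 5 (W = (2 - 1)*5 = 1*5 = 5)
W*(18 + 1/(-33 + 51)) = 5*(18 + 1/(-33 + 51)) = 5*(18 + 1/18) = 5*(325/18) = 1625/18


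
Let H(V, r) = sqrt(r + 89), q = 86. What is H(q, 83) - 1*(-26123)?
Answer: 26123 + 2*sqrt(43) ≈ 26136.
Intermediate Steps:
H(V, r) = sqrt(89 + r)
H(q, 83) - 1*(-26123) = sqrt(89 + 83) - 1*(-26123) = sqrt(172) + 26123 = 2*sqrt(43) + 26123 = 26123 + 2*sqrt(43)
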